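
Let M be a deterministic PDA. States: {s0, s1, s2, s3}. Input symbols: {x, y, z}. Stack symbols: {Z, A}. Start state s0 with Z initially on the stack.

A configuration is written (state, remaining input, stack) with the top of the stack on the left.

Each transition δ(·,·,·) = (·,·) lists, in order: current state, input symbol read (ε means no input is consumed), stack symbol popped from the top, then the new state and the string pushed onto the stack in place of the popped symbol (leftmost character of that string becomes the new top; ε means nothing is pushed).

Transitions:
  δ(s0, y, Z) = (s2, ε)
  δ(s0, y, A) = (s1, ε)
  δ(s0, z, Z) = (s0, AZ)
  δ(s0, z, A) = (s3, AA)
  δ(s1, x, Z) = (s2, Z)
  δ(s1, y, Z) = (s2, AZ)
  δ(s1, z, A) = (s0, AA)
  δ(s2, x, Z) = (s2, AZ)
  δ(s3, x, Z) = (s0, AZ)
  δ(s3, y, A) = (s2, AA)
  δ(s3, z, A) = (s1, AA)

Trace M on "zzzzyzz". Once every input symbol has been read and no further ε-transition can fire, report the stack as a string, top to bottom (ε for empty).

AAAAAZ

(s0, zzzzyzz, Z) ⊢ (s0, zzzyzz, AZ) ⊢ (s3, zzyzz, AAZ) ⊢ (s1, zyzz, AAAZ) ⊢ (s0, yzz, AAAAZ) ⊢ (s1, zz, AAAZ) ⊢ (s0, z, AAAAZ) ⊢ (s3, ε, AAAAAZ)
All input consumed in state s3 with stack AAAAAZ.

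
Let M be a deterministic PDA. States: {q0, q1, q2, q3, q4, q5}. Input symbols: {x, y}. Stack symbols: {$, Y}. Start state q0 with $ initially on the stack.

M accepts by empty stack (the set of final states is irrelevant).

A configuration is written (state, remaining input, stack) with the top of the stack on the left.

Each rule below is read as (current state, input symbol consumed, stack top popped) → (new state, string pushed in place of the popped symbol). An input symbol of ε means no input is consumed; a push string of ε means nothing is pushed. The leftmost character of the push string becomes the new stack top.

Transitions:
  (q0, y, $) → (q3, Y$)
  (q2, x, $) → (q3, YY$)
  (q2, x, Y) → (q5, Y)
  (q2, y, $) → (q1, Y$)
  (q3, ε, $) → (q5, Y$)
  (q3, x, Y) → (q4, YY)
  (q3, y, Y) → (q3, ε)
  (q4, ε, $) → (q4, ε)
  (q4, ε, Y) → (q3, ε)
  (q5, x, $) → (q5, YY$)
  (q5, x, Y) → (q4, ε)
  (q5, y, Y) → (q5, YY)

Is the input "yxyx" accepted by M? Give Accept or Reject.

Accept

(q0, yxyx, $) ⊢ (q3, xyx, Y$) ⊢ (q4, yx, YY$) ⊢ (q3, yx, Y$) ⊢ (q3, x, $) ⊢ (q5, x, Y$) ⊢ (q4, ε, $) ⊢ (q4, ε, ε)
All input consumed and the stack is empty.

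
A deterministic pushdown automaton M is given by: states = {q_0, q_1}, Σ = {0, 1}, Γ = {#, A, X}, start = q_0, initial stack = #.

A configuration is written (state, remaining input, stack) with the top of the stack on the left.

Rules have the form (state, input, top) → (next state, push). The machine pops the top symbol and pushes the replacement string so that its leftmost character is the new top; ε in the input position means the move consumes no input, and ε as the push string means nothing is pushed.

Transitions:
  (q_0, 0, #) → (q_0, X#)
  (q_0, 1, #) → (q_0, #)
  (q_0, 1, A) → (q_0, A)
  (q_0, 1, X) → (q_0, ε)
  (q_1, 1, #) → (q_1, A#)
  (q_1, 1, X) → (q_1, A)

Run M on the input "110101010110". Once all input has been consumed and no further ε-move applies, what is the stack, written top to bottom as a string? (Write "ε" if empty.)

X#

(q_0, 110101010110, #)
  read 1, top #: go to q_0, push # → (q_0, 10101010110, #)
  read 1, top #: go to q_0, push # → (q_0, 0101010110, #)
  read 0, top #: go to q_0, push X# → (q_0, 101010110, X#)
  read 1, top X: go to q_0, push ε → (q_0, 01010110, #)
  read 0, top #: go to q_0, push X# → (q_0, 1010110, X#)
  read 1, top X: go to q_0, push ε → (q_0, 010110, #)
  read 0, top #: go to q_0, push X# → (q_0, 10110, X#)
  read 1, top X: go to q_0, push ε → (q_0, 0110, #)
  read 0, top #: go to q_0, push X# → (q_0, 110, X#)
  read 1, top X: go to q_0, push ε → (q_0, 10, #)
  read 1, top #: go to q_0, push # → (q_0, 0, #)
  read 0, top #: go to q_0, push X# → (q_0, ε, X#)
All input consumed in state q_0 with stack X#.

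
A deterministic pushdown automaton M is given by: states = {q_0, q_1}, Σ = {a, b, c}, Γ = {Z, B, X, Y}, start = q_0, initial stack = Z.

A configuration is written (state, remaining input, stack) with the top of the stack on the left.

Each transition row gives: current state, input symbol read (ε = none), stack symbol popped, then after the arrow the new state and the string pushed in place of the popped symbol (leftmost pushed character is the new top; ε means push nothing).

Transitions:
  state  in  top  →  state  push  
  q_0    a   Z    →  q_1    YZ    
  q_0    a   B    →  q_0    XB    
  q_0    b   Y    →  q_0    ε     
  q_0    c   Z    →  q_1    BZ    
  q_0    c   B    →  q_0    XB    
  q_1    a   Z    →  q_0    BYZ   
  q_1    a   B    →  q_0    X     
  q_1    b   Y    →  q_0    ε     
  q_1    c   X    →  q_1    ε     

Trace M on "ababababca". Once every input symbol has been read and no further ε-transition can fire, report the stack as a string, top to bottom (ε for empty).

XZ

(q_0, ababababca, Z) ⊢ (q_1, babababca, YZ) ⊢ (q_0, abababca, Z) ⊢ (q_1, bababca, YZ) ⊢ (q_0, ababca, Z) ⊢ (q_1, babca, YZ) ⊢ (q_0, abca, Z) ⊢ (q_1, bca, YZ) ⊢ (q_0, ca, Z) ⊢ (q_1, a, BZ) ⊢ (q_0, ε, XZ)
All input consumed in state q_0 with stack XZ.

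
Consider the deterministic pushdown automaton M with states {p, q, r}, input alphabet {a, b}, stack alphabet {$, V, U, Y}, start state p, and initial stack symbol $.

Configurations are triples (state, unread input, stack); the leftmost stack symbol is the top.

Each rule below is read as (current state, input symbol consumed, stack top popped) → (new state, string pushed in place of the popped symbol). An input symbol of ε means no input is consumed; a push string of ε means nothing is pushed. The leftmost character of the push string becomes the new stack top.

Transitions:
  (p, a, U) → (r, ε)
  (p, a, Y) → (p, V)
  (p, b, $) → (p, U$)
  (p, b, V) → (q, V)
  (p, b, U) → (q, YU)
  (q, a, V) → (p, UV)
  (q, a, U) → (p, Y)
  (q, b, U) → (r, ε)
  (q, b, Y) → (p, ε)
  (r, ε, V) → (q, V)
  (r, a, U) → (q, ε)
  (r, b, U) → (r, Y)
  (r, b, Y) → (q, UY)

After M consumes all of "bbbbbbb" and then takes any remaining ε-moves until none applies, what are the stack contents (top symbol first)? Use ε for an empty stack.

U$

(p, bbbbbbb, $)
  read b, top $: go to p, push U$ → (p, bbbbbb, U$)
  read b, top U: go to q, push YU → (q, bbbbb, YU$)
  read b, top Y: go to p, push ε → (p, bbbb, U$)
  read b, top U: go to q, push YU → (q, bbb, YU$)
  read b, top Y: go to p, push ε → (p, bb, U$)
  read b, top U: go to q, push YU → (q, b, YU$)
  read b, top Y: go to p, push ε → (p, ε, U$)
All input consumed in state p with stack U$.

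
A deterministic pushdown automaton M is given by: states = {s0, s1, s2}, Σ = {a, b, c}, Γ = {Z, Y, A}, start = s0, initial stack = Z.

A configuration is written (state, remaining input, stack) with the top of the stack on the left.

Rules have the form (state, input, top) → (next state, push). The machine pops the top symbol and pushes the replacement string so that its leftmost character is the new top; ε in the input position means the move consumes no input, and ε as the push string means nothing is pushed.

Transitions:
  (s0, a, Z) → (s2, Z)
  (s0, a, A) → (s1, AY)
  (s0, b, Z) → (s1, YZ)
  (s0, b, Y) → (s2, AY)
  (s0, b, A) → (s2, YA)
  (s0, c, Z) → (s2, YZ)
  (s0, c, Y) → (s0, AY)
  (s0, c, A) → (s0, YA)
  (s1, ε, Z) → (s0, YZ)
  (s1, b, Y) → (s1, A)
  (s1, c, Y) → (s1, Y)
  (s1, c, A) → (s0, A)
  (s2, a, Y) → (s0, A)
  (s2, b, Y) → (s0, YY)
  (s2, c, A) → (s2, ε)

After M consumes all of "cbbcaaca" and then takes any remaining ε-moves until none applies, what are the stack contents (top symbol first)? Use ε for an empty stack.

AYYYZ

(s0, cbbcaaca, Z)
  read c, top Z: go to s2, push YZ → (s2, bbcaaca, YZ)
  read b, top Y: go to s0, push YY → (s0, bcaaca, YYZ)
  read b, top Y: go to s2, push AY → (s2, caaca, AYYZ)
  read c, top A: go to s2, push ε → (s2, aaca, YYZ)
  read a, top Y: go to s0, push A → (s0, aca, AYZ)
  read a, top A: go to s1, push AY → (s1, ca, AYYZ)
  read c, top A: go to s0, push A → (s0, a, AYYZ)
  read a, top A: go to s1, push AY → (s1, ε, AYYYZ)
All input consumed in state s1 with stack AYYYZ.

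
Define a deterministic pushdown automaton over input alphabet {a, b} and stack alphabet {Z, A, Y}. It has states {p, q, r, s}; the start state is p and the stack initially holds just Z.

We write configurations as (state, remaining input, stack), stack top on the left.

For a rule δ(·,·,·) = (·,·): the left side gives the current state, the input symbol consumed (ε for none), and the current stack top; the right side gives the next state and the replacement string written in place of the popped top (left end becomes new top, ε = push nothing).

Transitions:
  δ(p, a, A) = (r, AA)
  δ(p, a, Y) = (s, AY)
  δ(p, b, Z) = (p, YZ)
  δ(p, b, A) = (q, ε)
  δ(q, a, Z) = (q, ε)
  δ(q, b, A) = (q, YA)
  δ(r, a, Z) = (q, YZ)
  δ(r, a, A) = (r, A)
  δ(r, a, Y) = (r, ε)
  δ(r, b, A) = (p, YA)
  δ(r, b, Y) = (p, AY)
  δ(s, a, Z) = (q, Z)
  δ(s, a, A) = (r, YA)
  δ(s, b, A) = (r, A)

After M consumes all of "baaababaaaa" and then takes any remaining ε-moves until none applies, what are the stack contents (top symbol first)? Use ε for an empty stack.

(p, baaababaaaa, Z)
  read b, top Z: go to p, push YZ → (p, aaababaaaa, YZ)
  read a, top Y: go to s, push AY → (s, aababaaaa, AYZ)
  read a, top A: go to r, push YA → (r, ababaaaa, YAYZ)
  read a, top Y: go to r, push ε → (r, babaaaa, AYZ)
  read b, top A: go to p, push YA → (p, abaaaa, YAYZ)
  read a, top Y: go to s, push AY → (s, baaaa, AYAYZ)
  read b, top A: go to r, push A → (r, aaaa, AYAYZ)
  read a, top A: go to r, push A → (r, aaa, AYAYZ)
  read a, top A: go to r, push A → (r, aa, AYAYZ)
  read a, top A: go to r, push A → (r, a, AYAYZ)
  read a, top A: go to r, push A → (r, ε, AYAYZ)
All input consumed in state r with stack AYAYZ.

AYAYZ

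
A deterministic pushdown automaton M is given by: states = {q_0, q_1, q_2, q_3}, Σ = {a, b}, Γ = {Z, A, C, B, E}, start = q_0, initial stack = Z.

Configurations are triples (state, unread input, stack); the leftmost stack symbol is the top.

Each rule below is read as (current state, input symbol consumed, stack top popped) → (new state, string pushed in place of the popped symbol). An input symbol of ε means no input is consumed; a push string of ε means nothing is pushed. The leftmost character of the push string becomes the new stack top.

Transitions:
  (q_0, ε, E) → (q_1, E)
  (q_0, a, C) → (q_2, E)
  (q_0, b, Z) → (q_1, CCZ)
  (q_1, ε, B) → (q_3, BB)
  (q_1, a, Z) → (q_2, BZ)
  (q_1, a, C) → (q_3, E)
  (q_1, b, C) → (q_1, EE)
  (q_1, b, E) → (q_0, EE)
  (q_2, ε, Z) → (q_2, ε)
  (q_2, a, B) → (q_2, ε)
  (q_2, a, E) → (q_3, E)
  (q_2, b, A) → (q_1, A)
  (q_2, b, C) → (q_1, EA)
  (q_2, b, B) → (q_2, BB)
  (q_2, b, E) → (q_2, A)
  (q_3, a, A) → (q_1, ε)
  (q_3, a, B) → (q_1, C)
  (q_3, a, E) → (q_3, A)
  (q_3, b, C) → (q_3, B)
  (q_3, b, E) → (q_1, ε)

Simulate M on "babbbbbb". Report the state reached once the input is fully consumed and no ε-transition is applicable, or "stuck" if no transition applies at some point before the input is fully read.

q_1

(q_0, babbbbbb, Z)
  read b, top Z: go to q_1, push CCZ → (q_1, abbbbbb, CCZ)
  read a, top C: go to q_3, push E → (q_3, bbbbbb, ECZ)
  read b, top E: go to q_1, push ε → (q_1, bbbbb, CZ)
  read b, top C: go to q_1, push EE → (q_1, bbbb, EEZ)
  read b, top E: go to q_0, push EE → (q_0, bbb, EEEZ)
  ε-move, top E: go to q_1, push E → (q_1, bbb, EEEZ)
  read b, top E: go to q_0, push EE → (q_0, bb, EEEEZ)
  ε-move, top E: go to q_1, push E → (q_1, bb, EEEEZ)
  read b, top E: go to q_0, push EE → (q_0, b, EEEEEZ)
  ε-move, top E: go to q_1, push E → (q_1, b, EEEEEZ)
  read b, top E: go to q_0, push EE → (q_0, ε, EEEEEEZ)
  ε-move, top E: go to q_1, push E → (q_1, ε, EEEEEEZ)
All input consumed; M is in state q_1.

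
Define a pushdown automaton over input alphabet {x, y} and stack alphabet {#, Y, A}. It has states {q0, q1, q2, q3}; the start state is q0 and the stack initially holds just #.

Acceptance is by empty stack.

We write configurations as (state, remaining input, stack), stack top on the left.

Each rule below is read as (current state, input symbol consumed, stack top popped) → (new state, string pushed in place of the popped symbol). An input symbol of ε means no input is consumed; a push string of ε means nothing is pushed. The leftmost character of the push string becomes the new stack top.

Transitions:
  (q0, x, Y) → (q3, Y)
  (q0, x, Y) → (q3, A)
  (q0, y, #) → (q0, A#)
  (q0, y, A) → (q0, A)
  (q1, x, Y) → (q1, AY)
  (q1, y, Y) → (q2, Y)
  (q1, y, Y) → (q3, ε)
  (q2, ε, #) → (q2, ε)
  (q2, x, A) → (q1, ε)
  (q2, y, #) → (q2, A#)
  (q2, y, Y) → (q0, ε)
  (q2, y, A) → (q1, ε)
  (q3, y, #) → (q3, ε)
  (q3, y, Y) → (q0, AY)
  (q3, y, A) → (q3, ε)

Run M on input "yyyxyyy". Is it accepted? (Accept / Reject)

Reject

No computation consumes all input and empties the stack.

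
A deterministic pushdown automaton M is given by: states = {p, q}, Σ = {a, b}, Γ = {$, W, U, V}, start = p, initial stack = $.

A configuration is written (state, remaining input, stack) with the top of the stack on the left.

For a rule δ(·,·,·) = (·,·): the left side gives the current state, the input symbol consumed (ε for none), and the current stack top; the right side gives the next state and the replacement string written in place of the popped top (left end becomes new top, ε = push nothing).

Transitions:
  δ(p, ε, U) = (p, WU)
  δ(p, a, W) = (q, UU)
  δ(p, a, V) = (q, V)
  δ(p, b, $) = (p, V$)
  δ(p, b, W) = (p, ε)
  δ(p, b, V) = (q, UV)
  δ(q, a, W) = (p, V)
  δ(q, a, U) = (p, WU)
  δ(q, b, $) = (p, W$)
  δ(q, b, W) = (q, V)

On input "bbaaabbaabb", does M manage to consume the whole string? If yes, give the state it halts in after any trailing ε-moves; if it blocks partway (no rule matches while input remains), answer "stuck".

(p, bbaaabbaabb, $) ⊢ (p, baaabbaabb, V$) ⊢ (q, aaabbaabb, UV$) ⊢ (p, aabbaabb, WUV$) ⊢ (q, abbaabb, UUUV$) ⊢ (p, bbaabb, WUUUV$) ⊢ (p, baabb, UUUV$) ⊢ (p, baabb, WUUUV$) ⊢ (p, aabb, UUUV$) ⊢ (p, aabb, WUUUV$) ⊢ (q, abb, UUUUUV$) ⊢ (p, bb, WUUUUUV$) ⊢ (p, b, UUUUUV$) ⊢ (p, b, WUUUUUV$) ⊢ (p, ε, UUUUUV$) ⊢ (p, ε, WUUUUUV$)
All input consumed; M is in state p.

p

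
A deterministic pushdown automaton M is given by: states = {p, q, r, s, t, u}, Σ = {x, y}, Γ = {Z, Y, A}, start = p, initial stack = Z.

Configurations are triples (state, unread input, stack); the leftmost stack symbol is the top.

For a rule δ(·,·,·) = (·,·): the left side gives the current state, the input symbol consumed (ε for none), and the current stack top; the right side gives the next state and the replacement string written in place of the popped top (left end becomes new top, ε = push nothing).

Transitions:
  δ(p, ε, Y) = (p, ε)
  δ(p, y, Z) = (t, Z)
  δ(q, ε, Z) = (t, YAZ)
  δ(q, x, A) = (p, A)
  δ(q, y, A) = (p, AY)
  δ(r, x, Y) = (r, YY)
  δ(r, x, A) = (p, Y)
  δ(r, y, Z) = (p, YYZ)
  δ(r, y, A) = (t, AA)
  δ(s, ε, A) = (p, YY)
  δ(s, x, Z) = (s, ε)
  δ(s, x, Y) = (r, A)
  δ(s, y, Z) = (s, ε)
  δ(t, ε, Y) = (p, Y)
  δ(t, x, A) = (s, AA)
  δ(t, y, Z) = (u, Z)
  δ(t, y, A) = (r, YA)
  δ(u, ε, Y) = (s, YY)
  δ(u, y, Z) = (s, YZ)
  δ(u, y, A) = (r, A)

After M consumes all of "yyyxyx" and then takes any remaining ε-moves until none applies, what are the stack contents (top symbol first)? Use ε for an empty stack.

AAZ

(p, yyyxyx, Z) ⊢ (t, yyxyx, Z) ⊢ (u, yxyx, Z) ⊢ (s, xyx, YZ) ⊢ (r, yx, AZ) ⊢ (t, x, AAZ) ⊢ (s, ε, AAAZ) ⊢ (p, ε, YYAAZ) ⊢ (p, ε, YAAZ) ⊢ (p, ε, AAZ)
All input consumed in state p with stack AAZ.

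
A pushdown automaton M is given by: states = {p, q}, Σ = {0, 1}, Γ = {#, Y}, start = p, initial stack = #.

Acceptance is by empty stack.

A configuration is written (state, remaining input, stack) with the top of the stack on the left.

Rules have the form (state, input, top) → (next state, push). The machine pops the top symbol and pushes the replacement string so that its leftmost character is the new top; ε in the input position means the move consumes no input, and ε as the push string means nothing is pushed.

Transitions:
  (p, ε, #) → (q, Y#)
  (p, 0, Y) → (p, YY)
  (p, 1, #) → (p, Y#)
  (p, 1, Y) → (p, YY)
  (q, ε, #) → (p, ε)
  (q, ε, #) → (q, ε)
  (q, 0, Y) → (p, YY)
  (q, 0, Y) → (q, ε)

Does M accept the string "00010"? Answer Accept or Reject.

Reject

No computation consumes all input and empties the stack.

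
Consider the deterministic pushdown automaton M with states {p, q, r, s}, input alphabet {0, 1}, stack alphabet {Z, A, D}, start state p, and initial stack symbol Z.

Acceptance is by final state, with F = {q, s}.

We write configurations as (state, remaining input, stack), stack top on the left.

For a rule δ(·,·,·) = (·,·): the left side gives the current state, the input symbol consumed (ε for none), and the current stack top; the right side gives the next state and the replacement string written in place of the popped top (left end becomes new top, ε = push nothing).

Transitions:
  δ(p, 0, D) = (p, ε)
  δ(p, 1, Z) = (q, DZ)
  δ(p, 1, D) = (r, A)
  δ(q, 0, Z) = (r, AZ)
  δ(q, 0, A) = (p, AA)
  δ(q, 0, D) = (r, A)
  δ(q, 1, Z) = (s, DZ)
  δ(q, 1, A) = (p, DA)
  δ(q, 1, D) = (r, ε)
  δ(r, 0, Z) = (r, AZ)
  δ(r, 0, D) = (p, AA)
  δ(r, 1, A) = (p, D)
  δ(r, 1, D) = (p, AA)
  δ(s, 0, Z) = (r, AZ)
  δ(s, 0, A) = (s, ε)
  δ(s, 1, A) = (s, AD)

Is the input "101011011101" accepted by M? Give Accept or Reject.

Accept

(p, 101011011101, Z)
  read 1, top Z: go to q, push DZ → (q, 01011011101, DZ)
  read 0, top D: go to r, push A → (r, 1011011101, AZ)
  read 1, top A: go to p, push D → (p, 011011101, DZ)
  read 0, top D: go to p, push ε → (p, 11011101, Z)
  read 1, top Z: go to q, push DZ → (q, 1011101, DZ)
  read 1, top D: go to r, push ε → (r, 011101, Z)
  read 0, top Z: go to r, push AZ → (r, 11101, AZ)
  read 1, top A: go to p, push D → (p, 1101, DZ)
  read 1, top D: go to r, push A → (r, 101, AZ)
  read 1, top A: go to p, push D → (p, 01, DZ)
  read 0, top D: go to p, push ε → (p, 1, Z)
  read 1, top Z: go to q, push DZ → (q, ε, DZ)
All input consumed; state q ∈ F.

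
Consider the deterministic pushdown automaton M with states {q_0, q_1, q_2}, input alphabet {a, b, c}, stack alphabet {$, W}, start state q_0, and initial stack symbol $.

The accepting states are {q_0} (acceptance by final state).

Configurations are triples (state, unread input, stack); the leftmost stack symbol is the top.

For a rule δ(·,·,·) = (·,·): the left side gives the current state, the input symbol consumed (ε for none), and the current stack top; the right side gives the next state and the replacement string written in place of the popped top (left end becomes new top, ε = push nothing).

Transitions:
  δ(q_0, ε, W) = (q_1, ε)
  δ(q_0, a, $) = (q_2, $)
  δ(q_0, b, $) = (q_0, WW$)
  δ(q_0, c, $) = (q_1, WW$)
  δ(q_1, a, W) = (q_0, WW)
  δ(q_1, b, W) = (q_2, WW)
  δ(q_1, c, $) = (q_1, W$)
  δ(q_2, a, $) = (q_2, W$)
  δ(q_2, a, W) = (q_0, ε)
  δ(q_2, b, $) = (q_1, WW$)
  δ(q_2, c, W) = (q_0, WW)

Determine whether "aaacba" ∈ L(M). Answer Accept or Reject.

(q_0, aaacba, $)
  read a, top $: go to q_2, push $ → (q_2, aacba, $)
  read a, top $: go to q_2, push W$ → (q_2, acba, W$)
  read a, top W: go to q_0, push ε → (q_0, cba, $)
  read c, top $: go to q_1, push WW$ → (q_1, ba, WW$)
  read b, top W: go to q_2, push WW → (q_2, a, WWW$)
  read a, top W: go to q_0, push ε → (q_0, ε, WW$)
All input consumed; state q_0 ∈ F.

Accept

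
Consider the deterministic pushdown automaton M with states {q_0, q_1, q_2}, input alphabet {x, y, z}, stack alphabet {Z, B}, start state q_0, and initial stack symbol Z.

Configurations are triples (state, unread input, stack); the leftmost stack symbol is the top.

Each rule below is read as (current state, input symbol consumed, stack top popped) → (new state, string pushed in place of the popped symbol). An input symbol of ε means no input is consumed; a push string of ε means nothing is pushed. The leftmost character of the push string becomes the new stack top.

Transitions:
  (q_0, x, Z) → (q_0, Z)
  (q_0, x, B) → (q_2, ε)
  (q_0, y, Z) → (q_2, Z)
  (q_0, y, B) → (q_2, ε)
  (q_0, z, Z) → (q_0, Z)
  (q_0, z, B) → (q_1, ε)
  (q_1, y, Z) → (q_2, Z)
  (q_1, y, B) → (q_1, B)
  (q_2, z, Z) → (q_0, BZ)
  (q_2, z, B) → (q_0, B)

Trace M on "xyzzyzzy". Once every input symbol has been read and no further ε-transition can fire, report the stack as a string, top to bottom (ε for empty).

Z

(q_0, xyzzyzzy, Z) ⊢ (q_0, yzzyzzy, Z) ⊢ (q_2, zzyzzy, Z) ⊢ (q_0, zyzzy, BZ) ⊢ (q_1, yzzy, Z) ⊢ (q_2, zzy, Z) ⊢ (q_0, zy, BZ) ⊢ (q_1, y, Z) ⊢ (q_2, ε, Z)
All input consumed in state q_2 with stack Z.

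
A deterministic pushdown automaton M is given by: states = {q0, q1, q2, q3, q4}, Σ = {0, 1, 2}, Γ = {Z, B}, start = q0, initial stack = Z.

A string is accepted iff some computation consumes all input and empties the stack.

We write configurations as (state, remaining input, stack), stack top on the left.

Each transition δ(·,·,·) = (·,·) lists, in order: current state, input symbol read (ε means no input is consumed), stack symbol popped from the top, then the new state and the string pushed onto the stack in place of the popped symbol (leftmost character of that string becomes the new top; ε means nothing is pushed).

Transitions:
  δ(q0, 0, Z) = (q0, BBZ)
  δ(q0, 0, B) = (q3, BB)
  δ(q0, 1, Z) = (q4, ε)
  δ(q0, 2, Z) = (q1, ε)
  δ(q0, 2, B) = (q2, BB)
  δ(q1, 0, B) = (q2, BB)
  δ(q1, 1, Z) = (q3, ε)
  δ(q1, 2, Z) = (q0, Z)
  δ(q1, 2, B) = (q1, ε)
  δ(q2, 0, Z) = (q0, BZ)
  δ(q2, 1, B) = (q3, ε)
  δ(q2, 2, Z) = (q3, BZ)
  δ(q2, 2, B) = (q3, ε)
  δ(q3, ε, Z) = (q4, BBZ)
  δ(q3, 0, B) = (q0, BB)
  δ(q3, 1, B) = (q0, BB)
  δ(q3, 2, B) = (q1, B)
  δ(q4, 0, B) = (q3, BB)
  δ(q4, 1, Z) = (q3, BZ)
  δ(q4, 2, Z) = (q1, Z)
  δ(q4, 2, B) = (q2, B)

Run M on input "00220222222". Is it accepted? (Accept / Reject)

(q0, 00220222222, Z)
  read 0, top Z: go to q0, push BBZ → (q0, 0220222222, BBZ)
  read 0, top B: go to q3, push BB → (q3, 220222222, BBBZ)
  read 2, top B: go to q1, push B → (q1, 20222222, BBBZ)
  read 2, top B: go to q1, push ε → (q1, 0222222, BBZ)
  read 0, top B: go to q2, push BB → (q2, 222222, BBBZ)
  read 2, top B: go to q3, push ε → (q3, 22222, BBZ)
  read 2, top B: go to q1, push B → (q1, 2222, BBZ)
  read 2, top B: go to q1, push ε → (q1, 222, BZ)
  read 2, top B: go to q1, push ε → (q1, 22, Z)
  read 2, top Z: go to q0, push Z → (q0, 2, Z)
  read 2, top Z: go to q1, push ε → (q1, ε, ε)
All input consumed and the stack is empty.

Accept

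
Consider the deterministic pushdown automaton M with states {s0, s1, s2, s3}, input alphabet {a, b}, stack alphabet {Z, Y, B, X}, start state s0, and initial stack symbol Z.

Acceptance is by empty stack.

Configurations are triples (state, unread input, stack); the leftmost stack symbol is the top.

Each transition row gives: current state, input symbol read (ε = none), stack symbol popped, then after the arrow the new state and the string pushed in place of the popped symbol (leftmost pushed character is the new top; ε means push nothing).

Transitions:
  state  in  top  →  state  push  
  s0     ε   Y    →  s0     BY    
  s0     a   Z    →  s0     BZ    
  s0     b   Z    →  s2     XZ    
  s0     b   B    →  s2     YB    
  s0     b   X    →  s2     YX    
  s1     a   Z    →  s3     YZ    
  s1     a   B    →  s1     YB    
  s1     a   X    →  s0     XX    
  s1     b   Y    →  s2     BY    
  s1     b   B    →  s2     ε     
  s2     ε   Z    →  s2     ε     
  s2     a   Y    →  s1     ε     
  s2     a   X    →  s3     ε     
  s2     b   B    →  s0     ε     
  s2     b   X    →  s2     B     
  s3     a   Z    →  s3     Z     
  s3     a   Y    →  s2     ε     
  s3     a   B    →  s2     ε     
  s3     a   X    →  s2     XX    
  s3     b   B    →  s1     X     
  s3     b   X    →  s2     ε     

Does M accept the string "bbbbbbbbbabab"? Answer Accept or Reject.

Accept

(s0, bbbbbbbbbabab, Z)
  read b, top Z: go to s2, push XZ → (s2, bbbbbbbbabab, XZ)
  read b, top X: go to s2, push B → (s2, bbbbbbbabab, BZ)
  read b, top B: go to s0, push ε → (s0, bbbbbbabab, Z)
  read b, top Z: go to s2, push XZ → (s2, bbbbbabab, XZ)
  read b, top X: go to s2, push B → (s2, bbbbabab, BZ)
  read b, top B: go to s0, push ε → (s0, bbbabab, Z)
  read b, top Z: go to s2, push XZ → (s2, bbabab, XZ)
  read b, top X: go to s2, push B → (s2, babab, BZ)
  read b, top B: go to s0, push ε → (s0, abab, Z)
  read a, top Z: go to s0, push BZ → (s0, bab, BZ)
  read b, top B: go to s2, push YB → (s2, ab, YBZ)
  read a, top Y: go to s1, push ε → (s1, b, BZ)
  read b, top B: go to s2, push ε → (s2, ε, Z)
  ε-move, top Z: go to s2, push ε → (s2, ε, ε)
All input consumed and the stack is empty.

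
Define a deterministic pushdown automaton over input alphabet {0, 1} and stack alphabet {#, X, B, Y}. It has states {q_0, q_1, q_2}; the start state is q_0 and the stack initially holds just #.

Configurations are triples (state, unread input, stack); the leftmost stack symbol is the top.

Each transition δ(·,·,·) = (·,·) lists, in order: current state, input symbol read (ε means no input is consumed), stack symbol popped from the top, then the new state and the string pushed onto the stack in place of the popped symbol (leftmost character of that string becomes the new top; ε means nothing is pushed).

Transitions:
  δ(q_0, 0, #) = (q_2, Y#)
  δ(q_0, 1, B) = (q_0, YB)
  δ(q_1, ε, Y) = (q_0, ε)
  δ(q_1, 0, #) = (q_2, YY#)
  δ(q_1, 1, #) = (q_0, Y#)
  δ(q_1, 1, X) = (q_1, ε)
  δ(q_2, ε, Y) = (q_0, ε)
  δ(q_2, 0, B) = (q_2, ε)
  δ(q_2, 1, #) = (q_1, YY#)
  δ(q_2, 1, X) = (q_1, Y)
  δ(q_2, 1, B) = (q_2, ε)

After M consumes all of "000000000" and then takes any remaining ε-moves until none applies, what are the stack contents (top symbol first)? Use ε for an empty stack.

#

(q_0, 000000000, #) ⊢ (q_2, 00000000, Y#) ⊢ (q_0, 00000000, #) ⊢ (q_2, 0000000, Y#) ⊢ (q_0, 0000000, #) ⊢ (q_2, 000000, Y#) ⊢ (q_0, 000000, #) ⊢ (q_2, 00000, Y#) ⊢ (q_0, 00000, #) ⊢ (q_2, 0000, Y#) ⊢ (q_0, 0000, #) ⊢ (q_2, 000, Y#) ⊢ (q_0, 000, #) ⊢ (q_2, 00, Y#) ⊢ (q_0, 00, #) ⊢ (q_2, 0, Y#) ⊢ (q_0, 0, #) ⊢ (q_2, ε, Y#) ⊢ (q_0, ε, #)
All input consumed in state q_0 with stack #.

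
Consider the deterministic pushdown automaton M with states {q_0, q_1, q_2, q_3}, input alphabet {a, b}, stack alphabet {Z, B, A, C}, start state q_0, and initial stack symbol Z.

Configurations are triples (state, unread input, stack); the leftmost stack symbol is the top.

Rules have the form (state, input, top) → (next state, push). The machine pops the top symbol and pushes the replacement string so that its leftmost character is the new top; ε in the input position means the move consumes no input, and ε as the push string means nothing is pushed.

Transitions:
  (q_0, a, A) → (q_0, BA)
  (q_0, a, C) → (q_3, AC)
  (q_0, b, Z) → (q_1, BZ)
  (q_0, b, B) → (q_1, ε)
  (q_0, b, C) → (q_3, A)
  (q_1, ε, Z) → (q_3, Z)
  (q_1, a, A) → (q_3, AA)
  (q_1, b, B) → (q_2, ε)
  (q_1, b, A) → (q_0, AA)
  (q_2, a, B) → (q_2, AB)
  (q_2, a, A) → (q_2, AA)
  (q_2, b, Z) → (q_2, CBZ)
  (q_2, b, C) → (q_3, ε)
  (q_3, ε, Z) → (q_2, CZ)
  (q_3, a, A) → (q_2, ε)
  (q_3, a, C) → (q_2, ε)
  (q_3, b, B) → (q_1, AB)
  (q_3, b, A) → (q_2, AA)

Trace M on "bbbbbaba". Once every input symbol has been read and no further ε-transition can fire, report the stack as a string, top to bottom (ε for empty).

(q_0, bbbbbaba, Z)
  read b, top Z: go to q_1, push BZ → (q_1, bbbbaba, BZ)
  read b, top B: go to q_2, push ε → (q_2, bbbaba, Z)
  read b, top Z: go to q_2, push CBZ → (q_2, bbaba, CBZ)
  read b, top C: go to q_3, push ε → (q_3, baba, BZ)
  read b, top B: go to q_1, push AB → (q_1, aba, ABZ)
  read a, top A: go to q_3, push AA → (q_3, ba, AABZ)
  read b, top A: go to q_2, push AA → (q_2, a, AAABZ)
  read a, top A: go to q_2, push AA → (q_2, ε, AAAABZ)
All input consumed in state q_2 with stack AAAABZ.

AAAABZ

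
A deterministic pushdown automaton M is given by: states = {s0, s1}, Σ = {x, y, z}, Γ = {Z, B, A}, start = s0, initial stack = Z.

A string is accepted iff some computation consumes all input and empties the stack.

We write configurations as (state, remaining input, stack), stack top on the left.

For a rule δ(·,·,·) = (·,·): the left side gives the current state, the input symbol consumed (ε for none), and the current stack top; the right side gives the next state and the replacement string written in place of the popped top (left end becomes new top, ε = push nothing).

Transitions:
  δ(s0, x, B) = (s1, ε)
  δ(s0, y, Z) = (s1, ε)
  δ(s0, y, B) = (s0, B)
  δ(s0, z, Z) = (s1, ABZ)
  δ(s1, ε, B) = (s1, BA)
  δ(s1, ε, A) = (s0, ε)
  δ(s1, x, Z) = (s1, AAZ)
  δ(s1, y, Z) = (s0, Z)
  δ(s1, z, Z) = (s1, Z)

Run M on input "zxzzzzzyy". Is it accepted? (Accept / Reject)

(s0, zxzzzzzyy, Z)
  read z, top Z: go to s1, push ABZ → (s1, xzzzzzyy, ABZ)
  ε-move, top A: go to s0, push ε → (s0, xzzzzzyy, BZ)
  read x, top B: go to s1, push ε → (s1, zzzzzyy, Z)
  read z, top Z: go to s1, push Z → (s1, zzzzyy, Z)
  read z, top Z: go to s1, push Z → (s1, zzzyy, Z)
  read z, top Z: go to s1, push Z → (s1, zzyy, Z)
  read z, top Z: go to s1, push Z → (s1, zyy, Z)
  read z, top Z: go to s1, push Z → (s1, yy, Z)
  read y, top Z: go to s0, push Z → (s0, y, Z)
  read y, top Z: go to s1, push ε → (s1, ε, ε)
All input consumed and the stack is empty.

Accept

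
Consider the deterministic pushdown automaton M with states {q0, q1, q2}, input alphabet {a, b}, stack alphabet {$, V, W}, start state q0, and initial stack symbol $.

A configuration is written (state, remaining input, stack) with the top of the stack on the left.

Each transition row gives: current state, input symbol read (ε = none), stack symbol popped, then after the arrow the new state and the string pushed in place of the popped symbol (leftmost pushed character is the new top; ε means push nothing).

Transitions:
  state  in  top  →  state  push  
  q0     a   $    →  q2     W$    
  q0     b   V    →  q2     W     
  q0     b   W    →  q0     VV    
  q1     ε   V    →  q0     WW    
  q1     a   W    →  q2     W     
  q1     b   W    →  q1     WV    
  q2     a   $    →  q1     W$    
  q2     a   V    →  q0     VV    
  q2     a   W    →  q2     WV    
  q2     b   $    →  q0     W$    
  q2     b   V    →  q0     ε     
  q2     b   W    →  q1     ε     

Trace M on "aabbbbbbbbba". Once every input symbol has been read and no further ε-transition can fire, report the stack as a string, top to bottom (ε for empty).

(q0, aabbbbbbbbba, $)
  read a, top $: go to q2, push W$ → (q2, abbbbbbbbba, W$)
  read a, top W: go to q2, push WV → (q2, bbbbbbbbba, WV$)
  read b, top W: go to q1, push ε → (q1, bbbbbbbba, V$)
  ε-move, top V: go to q0, push WW → (q0, bbbbbbbba, WW$)
  read b, top W: go to q0, push VV → (q0, bbbbbbba, VVW$)
  read b, top V: go to q2, push W → (q2, bbbbbba, WVW$)
  read b, top W: go to q1, push ε → (q1, bbbbba, VW$)
  ε-move, top V: go to q0, push WW → (q0, bbbbba, WWW$)
  read b, top W: go to q0, push VV → (q0, bbbba, VVWW$)
  read b, top V: go to q2, push W → (q2, bbba, WVWW$)
  read b, top W: go to q1, push ε → (q1, bba, VWW$)
  ε-move, top V: go to q0, push WW → (q0, bba, WWWW$)
  read b, top W: go to q0, push VV → (q0, ba, VVWWW$)
  read b, top V: go to q2, push W → (q2, a, WVWWW$)
  read a, top W: go to q2, push WV → (q2, ε, WVVWWW$)
All input consumed in state q2 with stack WVVWWW$.

WVVWWW$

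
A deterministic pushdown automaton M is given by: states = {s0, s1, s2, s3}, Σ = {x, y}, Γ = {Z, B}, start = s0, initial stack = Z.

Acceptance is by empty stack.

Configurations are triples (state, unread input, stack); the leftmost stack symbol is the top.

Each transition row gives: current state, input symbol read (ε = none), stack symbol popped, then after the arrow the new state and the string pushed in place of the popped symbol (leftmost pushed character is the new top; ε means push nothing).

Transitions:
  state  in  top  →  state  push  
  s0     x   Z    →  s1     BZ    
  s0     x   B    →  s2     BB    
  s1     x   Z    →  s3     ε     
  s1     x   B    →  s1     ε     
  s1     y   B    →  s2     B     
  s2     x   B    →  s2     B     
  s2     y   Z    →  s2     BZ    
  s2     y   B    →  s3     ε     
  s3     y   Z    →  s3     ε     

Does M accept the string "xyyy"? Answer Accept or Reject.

(s0, xyyy, Z)
  read x, top Z: go to s1, push BZ → (s1, yyy, BZ)
  read y, top B: go to s2, push B → (s2, yy, BZ)
  read y, top B: go to s3, push ε → (s3, y, Z)
  read y, top Z: go to s3, push ε → (s3, ε, ε)
All input consumed and the stack is empty.

Accept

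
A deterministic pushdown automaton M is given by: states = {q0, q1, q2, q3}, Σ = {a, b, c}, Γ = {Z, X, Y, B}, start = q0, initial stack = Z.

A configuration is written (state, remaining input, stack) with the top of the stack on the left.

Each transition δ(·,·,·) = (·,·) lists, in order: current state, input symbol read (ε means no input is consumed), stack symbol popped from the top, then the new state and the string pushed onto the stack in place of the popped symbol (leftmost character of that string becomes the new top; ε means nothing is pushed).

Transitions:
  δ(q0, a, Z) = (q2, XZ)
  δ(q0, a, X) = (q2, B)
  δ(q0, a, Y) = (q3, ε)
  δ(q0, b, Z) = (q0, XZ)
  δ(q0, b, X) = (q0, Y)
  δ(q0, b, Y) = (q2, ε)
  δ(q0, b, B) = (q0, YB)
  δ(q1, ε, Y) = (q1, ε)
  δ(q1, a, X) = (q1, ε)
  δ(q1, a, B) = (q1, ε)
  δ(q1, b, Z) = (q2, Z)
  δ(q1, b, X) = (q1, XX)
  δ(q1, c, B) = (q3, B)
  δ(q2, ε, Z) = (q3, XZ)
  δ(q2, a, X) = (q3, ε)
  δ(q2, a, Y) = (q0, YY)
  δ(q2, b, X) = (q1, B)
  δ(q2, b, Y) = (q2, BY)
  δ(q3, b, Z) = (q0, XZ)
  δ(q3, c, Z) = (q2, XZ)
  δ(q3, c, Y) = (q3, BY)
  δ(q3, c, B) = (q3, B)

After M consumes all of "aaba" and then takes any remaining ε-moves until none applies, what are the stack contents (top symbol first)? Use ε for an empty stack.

BZ

(q0, aaba, Z) ⊢ (q2, aba, XZ) ⊢ (q3, ba, Z) ⊢ (q0, a, XZ) ⊢ (q2, ε, BZ)
All input consumed in state q2 with stack BZ.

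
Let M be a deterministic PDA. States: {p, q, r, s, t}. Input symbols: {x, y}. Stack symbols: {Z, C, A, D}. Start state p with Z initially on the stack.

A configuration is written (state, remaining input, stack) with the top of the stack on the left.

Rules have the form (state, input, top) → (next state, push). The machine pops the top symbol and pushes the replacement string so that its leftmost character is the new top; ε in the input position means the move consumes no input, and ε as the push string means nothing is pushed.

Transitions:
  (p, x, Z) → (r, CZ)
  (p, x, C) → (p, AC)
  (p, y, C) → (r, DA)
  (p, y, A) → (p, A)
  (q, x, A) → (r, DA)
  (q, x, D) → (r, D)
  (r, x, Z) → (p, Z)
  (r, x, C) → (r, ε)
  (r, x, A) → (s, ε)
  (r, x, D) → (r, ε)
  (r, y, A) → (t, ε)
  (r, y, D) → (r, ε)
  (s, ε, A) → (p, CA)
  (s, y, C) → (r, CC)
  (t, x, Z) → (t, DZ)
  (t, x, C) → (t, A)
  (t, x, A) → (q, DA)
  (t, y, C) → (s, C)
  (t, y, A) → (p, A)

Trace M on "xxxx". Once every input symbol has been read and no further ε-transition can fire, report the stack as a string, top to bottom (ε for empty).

CZ

(p, xxxx, Z)
  read x, top Z: go to r, push CZ → (r, xxx, CZ)
  read x, top C: go to r, push ε → (r, xx, Z)
  read x, top Z: go to p, push Z → (p, x, Z)
  read x, top Z: go to r, push CZ → (r, ε, CZ)
All input consumed in state r with stack CZ.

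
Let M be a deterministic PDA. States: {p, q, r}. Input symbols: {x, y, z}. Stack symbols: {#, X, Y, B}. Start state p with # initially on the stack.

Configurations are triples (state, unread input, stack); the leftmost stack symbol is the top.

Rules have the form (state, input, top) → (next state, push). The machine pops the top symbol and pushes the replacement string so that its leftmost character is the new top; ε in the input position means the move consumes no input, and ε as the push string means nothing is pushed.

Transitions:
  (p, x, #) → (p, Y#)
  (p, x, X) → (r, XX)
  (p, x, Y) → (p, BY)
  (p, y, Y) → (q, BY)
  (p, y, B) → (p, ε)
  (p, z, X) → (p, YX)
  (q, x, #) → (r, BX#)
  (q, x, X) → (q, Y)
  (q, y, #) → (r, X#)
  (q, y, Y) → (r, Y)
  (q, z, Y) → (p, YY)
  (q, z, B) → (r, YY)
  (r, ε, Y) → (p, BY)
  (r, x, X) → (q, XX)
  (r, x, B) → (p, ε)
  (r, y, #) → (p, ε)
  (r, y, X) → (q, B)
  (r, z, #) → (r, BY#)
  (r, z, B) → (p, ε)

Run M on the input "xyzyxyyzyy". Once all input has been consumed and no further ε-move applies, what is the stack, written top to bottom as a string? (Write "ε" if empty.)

BYYYYY#

(p, xyzyxyyzyy, #)
  read x, top #: go to p, push Y# → (p, yzyxyyzyy, Y#)
  read y, top Y: go to q, push BY → (q, zyxyyzyy, BY#)
  read z, top B: go to r, push YY → (r, yxyyzyy, YYY#)
  ε-move, top Y: go to p, push BY → (p, yxyyzyy, BYYY#)
  read y, top B: go to p, push ε → (p, xyyzyy, YYY#)
  read x, top Y: go to p, push BY → (p, yyzyy, BYYY#)
  read y, top B: go to p, push ε → (p, yzyy, YYY#)
  read y, top Y: go to q, push BY → (q, zyy, BYYY#)
  read z, top B: go to r, push YY → (r, yy, YYYYY#)
  ε-move, top Y: go to p, push BY → (p, yy, BYYYYY#)
  read y, top B: go to p, push ε → (p, y, YYYYY#)
  read y, top Y: go to q, push BY → (q, ε, BYYYYY#)
All input consumed in state q with stack BYYYYY#.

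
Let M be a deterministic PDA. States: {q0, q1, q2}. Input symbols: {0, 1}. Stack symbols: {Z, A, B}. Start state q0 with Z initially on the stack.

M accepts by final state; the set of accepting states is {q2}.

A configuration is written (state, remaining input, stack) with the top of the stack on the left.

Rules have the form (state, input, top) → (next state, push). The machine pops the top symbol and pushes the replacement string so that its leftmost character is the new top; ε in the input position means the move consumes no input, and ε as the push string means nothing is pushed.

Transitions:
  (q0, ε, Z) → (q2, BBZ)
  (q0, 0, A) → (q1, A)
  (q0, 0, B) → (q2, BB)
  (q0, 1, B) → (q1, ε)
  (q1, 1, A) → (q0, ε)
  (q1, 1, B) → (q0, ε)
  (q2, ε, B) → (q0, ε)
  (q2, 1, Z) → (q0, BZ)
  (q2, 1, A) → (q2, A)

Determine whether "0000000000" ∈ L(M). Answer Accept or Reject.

(q0, 0000000000, Z)
  ε-move, top Z: go to q2, push BBZ → (q2, 0000000000, BBZ)
  ε-move, top B: go to q0, push ε → (q0, 0000000000, BZ)
  read 0, top B: go to q2, push BB → (q2, 000000000, BBZ)
  ε-move, top B: go to q0, push ε → (q0, 000000000, BZ)
  read 0, top B: go to q2, push BB → (q2, 00000000, BBZ)
  ε-move, top B: go to q0, push ε → (q0, 00000000, BZ)
  read 0, top B: go to q2, push BB → (q2, 0000000, BBZ)
  ε-move, top B: go to q0, push ε → (q0, 0000000, BZ)
  read 0, top B: go to q2, push BB → (q2, 000000, BBZ)
  ε-move, top B: go to q0, push ε → (q0, 000000, BZ)
  read 0, top B: go to q2, push BB → (q2, 00000, BBZ)
  ε-move, top B: go to q0, push ε → (q0, 00000, BZ)
  read 0, top B: go to q2, push BB → (q2, 0000, BBZ)
  ε-move, top B: go to q0, push ε → (q0, 0000, BZ)
  read 0, top B: go to q2, push BB → (q2, 000, BBZ)
  ε-move, top B: go to q0, push ε → (q0, 000, BZ)
  read 0, top B: go to q2, push BB → (q2, 00, BBZ)
  ε-move, top B: go to q0, push ε → (q0, 00, BZ)
  read 0, top B: go to q2, push BB → (q2, 0, BBZ)
  ε-move, top B: go to q0, push ε → (q0, 0, BZ)
  read 0, top B: go to q2, push BB → (q2, ε, BBZ)
All input consumed; state q2 ∈ F.

Accept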